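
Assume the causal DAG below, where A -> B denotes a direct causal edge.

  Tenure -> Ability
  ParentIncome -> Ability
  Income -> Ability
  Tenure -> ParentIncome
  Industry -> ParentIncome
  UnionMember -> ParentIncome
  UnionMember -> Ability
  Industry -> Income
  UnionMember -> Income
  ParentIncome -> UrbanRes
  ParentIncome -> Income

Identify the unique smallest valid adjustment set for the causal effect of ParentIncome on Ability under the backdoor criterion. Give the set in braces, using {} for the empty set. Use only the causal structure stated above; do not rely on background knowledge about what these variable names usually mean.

{Industry, Tenure, UnionMember}

Variables eligible for adjustment (non-descendants of ParentIncome, excluding ParentIncome and Ability): {Industry, Tenure, UnionMember}.
Backdoor paths from ParentIncome to Ability:
  P1: ParentIncome <- Industry -> Income <- UnionMember -> Ability
  P2: ParentIncome <- Industry -> Income -> Ability
  P3: ParentIncome <- Tenure -> Ability
  P4: ParentIncome <- UnionMember -> Income -> Ability
  P5: ParentIncome <- UnionMember -> Ability
The empty set is not sufficient: P2 (ParentIncome <- Industry -> Income -> Ability) has no collider blocking it and no conditioned non-collider, so it is open.
Try {Industry, Tenure, UnionMember}:
  P1: blocked at fork node Industry ∈ conditioning set.
  P2: blocked at fork node Industry ∈ conditioning set.
  P3: blocked at fork node Tenure ∈ conditioning set.
  P4: blocked at fork node UnionMember ∈ conditioning set.
  P5: blocked at fork node UnionMember ∈ conditioning set.
{Industry, Tenure, UnionMember} contains no descendant of ParentIncome and blocks every backdoor path.
Every element of {Industry, Tenure, UnionMember} is needed (dropping Industry leaves P2 open; dropping Tenure leaves P3 open; dropping UnionMember leaves P4 open), so no proper subset is valid.
Among all size-3 subsets of the eligible variables, only {Industry, Tenure, UnionMember} blocks every backdoor path, so it is the unique smallest valid adjustment set.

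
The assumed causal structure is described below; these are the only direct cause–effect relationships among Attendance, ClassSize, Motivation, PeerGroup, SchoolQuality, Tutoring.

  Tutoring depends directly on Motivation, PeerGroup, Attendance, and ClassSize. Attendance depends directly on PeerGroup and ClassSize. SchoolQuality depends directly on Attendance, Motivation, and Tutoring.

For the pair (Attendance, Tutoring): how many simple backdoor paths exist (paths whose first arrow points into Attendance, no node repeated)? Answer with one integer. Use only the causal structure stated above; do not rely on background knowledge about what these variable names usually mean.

A backdoor path from Attendance to Tutoring is any simple undirected path whose first edge points into Attendance (i.e. leaves Attendance via a parent).
Parents of Attendance: {ClassSize, PeerGroup}.
Enumerating:
  P1: Attendance <- PeerGroup -> Tutoring
  P2: Attendance <- ClassSize -> Tutoring
That exhausts the simple backdoor paths. Count: 2.

2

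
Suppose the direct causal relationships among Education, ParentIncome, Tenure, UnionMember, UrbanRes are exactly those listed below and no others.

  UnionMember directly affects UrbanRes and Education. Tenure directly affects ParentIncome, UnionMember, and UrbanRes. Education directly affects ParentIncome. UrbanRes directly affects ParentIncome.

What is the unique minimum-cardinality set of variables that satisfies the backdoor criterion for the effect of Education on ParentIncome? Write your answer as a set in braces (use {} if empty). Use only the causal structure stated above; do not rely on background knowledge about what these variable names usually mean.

{UnionMember}

Variables eligible for adjustment (non-descendants of Education, excluding Education and ParentIncome): {Tenure, UnionMember, UrbanRes}.
Backdoor paths from Education to ParentIncome:
  P1: Education <- UnionMember <- Tenure -> UrbanRes -> ParentIncome
  P2: Education <- UnionMember <- Tenure -> ParentIncome
  P3: Education <- UnionMember -> UrbanRes <- Tenure -> ParentIncome
  P4: Education <- UnionMember -> UrbanRes -> ParentIncome
The empty set is not sufficient: P1 (Education <- UnionMember <- Tenure -> UrbanRes -> ParentIncome) has no collider blocking it and no conditioned non-collider, so it is open.
Try {UnionMember}:
  P1: blocked at chain node UnionMember ∈ conditioning set.
  P2: blocked at chain node UnionMember ∈ conditioning set.
  P3: blocked at fork node UnionMember ∈ conditioning set.
  P4: blocked at fork node UnionMember ∈ conditioning set.
{UnionMember} contains no descendant of Education and blocks every backdoor path.
No other singleton works — e.g. {Tenure} leaves P4 open — so {UnionMember} is the unique smallest valid adjustment set.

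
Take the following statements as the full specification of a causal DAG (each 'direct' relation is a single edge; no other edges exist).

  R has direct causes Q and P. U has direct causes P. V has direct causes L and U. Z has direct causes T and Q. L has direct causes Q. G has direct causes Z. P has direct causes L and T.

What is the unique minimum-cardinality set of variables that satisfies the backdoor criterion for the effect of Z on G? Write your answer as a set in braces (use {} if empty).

{}

Variables eligible for adjustment (non-descendants of Z, excluding Z and G): {L, P, Q, R, T, U, V}.
Backdoor paths from Z to G:
  (none)
With no backdoor paths the empty set already satisfies the criterion, and it is trivially minimal.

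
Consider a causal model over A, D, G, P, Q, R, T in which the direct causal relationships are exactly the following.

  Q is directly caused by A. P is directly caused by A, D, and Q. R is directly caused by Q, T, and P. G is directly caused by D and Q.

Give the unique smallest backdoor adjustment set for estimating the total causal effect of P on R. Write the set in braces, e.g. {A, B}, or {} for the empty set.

Variables eligible for adjustment (non-descendants of P, excluding P and R): {A, D, G, Q, T}.
Backdoor paths from P to R:
  P1: P <- D -> G <- Q -> R
  P2: P <- A -> Q -> R
  P3: P <- Q -> R
The empty set is not sufficient: P2 (P <- A -> Q -> R) has no collider blocking it and no conditioned non-collider, so it is open.
Try {Q}:
  P1: blocked at collider G (neither it nor any descendant is in the conditioning set).
  P2: blocked at chain node Q ∈ conditioning set.
  P3: blocked at fork node Q ∈ conditioning set.
{Q} contains no descendant of P and blocks every backdoor path.
No other singleton works — e.g. {D} leaves P2 open — so {Q} is the unique smallest valid adjustment set.

{Q}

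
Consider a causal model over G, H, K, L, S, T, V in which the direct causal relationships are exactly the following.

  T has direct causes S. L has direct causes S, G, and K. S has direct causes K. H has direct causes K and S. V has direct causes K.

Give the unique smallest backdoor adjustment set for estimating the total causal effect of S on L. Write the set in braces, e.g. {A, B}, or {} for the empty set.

Variables eligible for adjustment (non-descendants of S, excluding S and L): {G, K, V}.
Backdoor paths from S to L:
  P1: S <- K -> L
The empty set is not sufficient: P1 (S <- K -> L) has no collider blocking it and no conditioned non-collider, so it is open.
Try {K}:
  P1: blocked at fork node K ∈ conditioning set.
{K} contains no descendant of S and blocks every backdoor path.
No other singleton works — e.g. {G} leaves P1 open — so {K} is the unique smallest valid adjustment set.

{K}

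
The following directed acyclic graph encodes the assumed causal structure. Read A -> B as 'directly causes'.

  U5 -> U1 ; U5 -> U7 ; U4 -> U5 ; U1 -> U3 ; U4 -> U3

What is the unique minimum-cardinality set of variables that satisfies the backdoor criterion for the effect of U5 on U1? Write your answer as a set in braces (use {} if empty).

{}

Variables eligible for adjustment (non-descendants of U5, excluding U5 and U1): {U4}.
Backdoor paths from U5 to U1:
  P1: U5 <- U4 -> U3 <- U1
Each backdoor path contains an unconditioned collider, so every path is already blocked with the empty conditioning set:
  P1: blocked at collider U3 (neither it nor any descendant is in the conditioning set).
The empty set is therefore the unique smallest valid set.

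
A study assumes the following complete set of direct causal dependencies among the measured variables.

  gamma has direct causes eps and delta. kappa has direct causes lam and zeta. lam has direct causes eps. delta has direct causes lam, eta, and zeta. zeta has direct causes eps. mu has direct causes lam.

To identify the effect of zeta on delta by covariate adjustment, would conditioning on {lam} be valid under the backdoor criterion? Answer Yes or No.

Yes

Backdoor paths from zeta to delta (paths whose first edge points into zeta):
  P1: zeta <- eps -> lam -> delta
  P2: zeta <- eps -> gamma <- delta
Condition 1 (no descendant of zeta in the set): holds — descendants of zeta are {delta, gamma, kappa}; none are in {lam}.
Condition 2 (every backdoor path blocked by {lam}):
  P1: blocked at chain node lam ∈ conditioning set.
  P2: blocked at collider gamma (neither it nor any descendant is in the conditioning set).
{lam} satisfies the backdoor criterion.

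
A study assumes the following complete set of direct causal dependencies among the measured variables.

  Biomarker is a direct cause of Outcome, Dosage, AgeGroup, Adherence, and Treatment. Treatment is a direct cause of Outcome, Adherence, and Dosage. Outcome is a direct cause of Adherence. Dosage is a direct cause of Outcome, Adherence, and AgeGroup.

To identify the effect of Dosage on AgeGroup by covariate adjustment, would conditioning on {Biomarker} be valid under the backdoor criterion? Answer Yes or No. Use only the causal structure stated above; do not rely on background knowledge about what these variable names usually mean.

Yes

Backdoor paths from Dosage to AgeGroup (paths whose first edge points into Dosage):
  P1: Dosage <- Biomarker -> AgeGroup
  P2: Dosage <- Treatment <- Biomarker -> AgeGroup
  P3: Dosage <- Treatment -> Outcome <- Biomarker -> AgeGroup
  P4: Dosage <- Treatment -> Outcome -> Adherence <- Biomarker -> AgeGroup
  P5: Dosage <- Treatment -> Adherence <- Biomarker -> AgeGroup
  P6: Dosage <- Treatment -> Adherence <- Outcome <- Biomarker -> AgeGroup
Condition 1 (no descendant of Dosage in the set): holds — descendants of Dosage are {Adherence, AgeGroup, Outcome}; none are in {Biomarker}.
Condition 2 (every backdoor path blocked by {Biomarker}):
  P1: blocked at fork node Biomarker ∈ conditioning set.
  P2: blocked at fork node Biomarker ∈ conditioning set.
  P3: blocked at collider Outcome (neither it nor any descendant is in the conditioning set).
  P4: blocked at collider Adherence (neither it nor any descendant is in the conditioning set).
  P5: blocked at collider Adherence (neither it nor any descendant is in the conditioning set).
  P6: blocked at collider Adherence (neither it nor any descendant is in the conditioning set).
{Biomarker} satisfies the backdoor criterion.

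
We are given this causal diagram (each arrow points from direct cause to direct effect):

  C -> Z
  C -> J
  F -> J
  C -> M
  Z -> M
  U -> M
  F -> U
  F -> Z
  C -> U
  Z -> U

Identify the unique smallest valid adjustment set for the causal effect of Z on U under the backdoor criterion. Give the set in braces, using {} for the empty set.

{C, F}

Variables eligible for adjustment (non-descendants of Z, excluding Z and U): {C, F, J}.
Backdoor paths from Z to U:
  P1: Z <- C -> U
  P2: Z <- C -> M <- U
  P3: Z <- C -> J <- F -> U
  P4: Z <- F -> U
  P5: Z <- F -> J <- C -> U
  P6: Z <- F -> J <- C -> M <- U
The empty set is not sufficient: P1 (Z <- C -> U) has no collider blocking it and no conditioned non-collider, so it is open.
Try {C, F}:
  P1: blocked at fork node C ∈ conditioning set.
  P2: blocked at fork node C ∈ conditioning set.
  P3: blocked at fork node C ∈ conditioning set.
  P4: blocked at fork node F ∈ conditioning set.
  P5: blocked at fork node F ∈ conditioning set.
  P6: blocked at fork node F ∈ conditioning set.
{C, F} contains no descendant of Z and blocks every backdoor path.
Every element of {C, F} is needed (dropping C leaves P1 open; dropping F leaves P4 open), so no proper subset is valid.
Among all size-2 subsets of the eligible variables, only {C, F} blocks every backdoor path, so it is the unique smallest valid adjustment set.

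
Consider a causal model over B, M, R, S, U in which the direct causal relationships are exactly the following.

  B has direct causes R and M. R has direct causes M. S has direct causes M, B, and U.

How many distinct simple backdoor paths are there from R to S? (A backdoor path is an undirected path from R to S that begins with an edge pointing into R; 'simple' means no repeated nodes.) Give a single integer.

2

A backdoor path from R to S is any simple undirected path whose first edge points into R (i.e. leaves R via a parent).
Parents of R: {M}.
Enumerating:
  P1: R <- M -> B -> S
  P2: R <- M -> S
That exhausts the simple backdoor paths. Count: 2.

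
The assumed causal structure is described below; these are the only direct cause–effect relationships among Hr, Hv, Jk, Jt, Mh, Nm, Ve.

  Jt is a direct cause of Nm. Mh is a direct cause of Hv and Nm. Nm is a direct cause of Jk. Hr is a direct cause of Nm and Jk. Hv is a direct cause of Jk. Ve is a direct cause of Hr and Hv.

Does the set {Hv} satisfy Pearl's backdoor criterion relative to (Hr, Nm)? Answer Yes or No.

Backdoor paths from Hr to Nm (paths whose first edge points into Hr):
  P1: Hr <- Ve -> Hv <- Mh -> Nm
  P2: Hr <- Ve -> Hv -> Jk <- Nm
Condition 1 (no descendant of Hr in the set): holds — descendants of Hr are {Jk, Nm}; none are in {Hv}.
Condition 2 (every backdoor path blocked by {Hv}):
  P1: open — collider(s) Hv are conditioned on (or have a conditioned descendant) and no non-collider on the path is in the set.
  P2: blocked at chain node Hv ∈ conditioning set.
{Hv} does not satisfy the backdoor criterion.

No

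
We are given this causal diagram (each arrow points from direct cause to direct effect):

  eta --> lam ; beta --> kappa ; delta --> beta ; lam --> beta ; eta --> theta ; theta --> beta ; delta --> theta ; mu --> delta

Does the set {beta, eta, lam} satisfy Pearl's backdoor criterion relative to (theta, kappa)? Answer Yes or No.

No

Backdoor paths from theta to kappa (paths whose first edge points into theta):
  P1: theta <- eta -> lam -> beta -> kappa
  P2: theta <- delta -> beta -> kappa
Condition 1 (no descendant of theta in the set): FAILS — beta is a descendant of theta.
Condition 2 (every backdoor path blocked by {beta, eta, lam}):
  P1: blocked at fork node eta ∈ conditioning set.
  P2: blocked at chain node beta ∈ conditioning set.
{beta, eta, lam} does not satisfy the backdoor criterion.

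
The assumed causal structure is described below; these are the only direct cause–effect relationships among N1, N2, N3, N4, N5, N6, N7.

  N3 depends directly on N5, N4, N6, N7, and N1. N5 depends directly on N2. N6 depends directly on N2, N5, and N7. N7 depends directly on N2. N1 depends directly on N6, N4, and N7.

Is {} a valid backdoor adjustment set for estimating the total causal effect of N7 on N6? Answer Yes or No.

No

Backdoor paths from N7 to N6 (paths whose first edge points into N7):
  P1: N7 <- N2 -> N5 -> N6
  P2: N7 <- N2 -> N5 -> N3 <- N4 -> N1 <- N6
  P3: N7 <- N2 -> N5 -> N3 <- N6
  P4: N7 <- N2 -> N5 -> N3 <- N1 <- N6
  P5: N7 <- N2 -> N6
Condition 1 (no descendant of N7 in the set): holds — descendants of N7 are {N1, N3, N6}; none are in {}.
Condition 2 (every backdoor path blocked by {}):
  P1: open — no interior node is in the conditioning set.
  P2: blocked at collider N3 (neither it nor any descendant is in the conditioning set).
  P3: blocked at collider N3 (neither it nor any descendant is in the conditioning set).
  P4: blocked at collider N3 (neither it nor any descendant is in the conditioning set).
  P5: open — no interior node is in the conditioning set.
{} does not satisfy the backdoor criterion.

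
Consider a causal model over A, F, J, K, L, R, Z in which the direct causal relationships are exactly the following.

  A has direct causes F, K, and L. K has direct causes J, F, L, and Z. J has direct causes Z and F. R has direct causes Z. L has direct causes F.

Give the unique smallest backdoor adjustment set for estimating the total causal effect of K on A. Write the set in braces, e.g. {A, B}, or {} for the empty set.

Variables eligible for adjustment (non-descendants of K, excluding K and A): {F, J, L, R, Z}.
Backdoor paths from K to A:
  P1: K <- Z -> J <- F -> L -> A
  P2: K <- Z -> J <- F -> A
  P3: K <- F -> L -> A
  P4: K <- F -> A
  P5: K <- J <- F -> L -> A
  P6: K <- J <- F -> A
  P7: K <- L <- F -> A
  P8: K <- L -> A
The empty set is not sufficient: P3 (K <- F -> L -> A) has no collider blocking it and no conditioned non-collider, so it is open.
Try {F, L}:
  P1: blocked at collider J (neither it nor any descendant is in the conditioning set).
  P2: blocked at collider J (neither it nor any descendant is in the conditioning set).
  P3: blocked at fork node F ∈ conditioning set.
  P4: blocked at fork node F ∈ conditioning set.
  P5: blocked at fork node F ∈ conditioning set.
  P6: blocked at fork node F ∈ conditioning set.
  P7: blocked at chain node L ∈ conditioning set.
  P8: blocked at fork node L ∈ conditioning set.
{F, L} contains no descendant of K and blocks every backdoor path.
Every element of {F, L} is needed (dropping F leaves P4 open; dropping L leaves P8 open), so no proper subset is valid.
Among all size-2 subsets of the eligible variables, only {F, L} blocks every backdoor path, so it is the unique smallest valid adjustment set.

{F, L}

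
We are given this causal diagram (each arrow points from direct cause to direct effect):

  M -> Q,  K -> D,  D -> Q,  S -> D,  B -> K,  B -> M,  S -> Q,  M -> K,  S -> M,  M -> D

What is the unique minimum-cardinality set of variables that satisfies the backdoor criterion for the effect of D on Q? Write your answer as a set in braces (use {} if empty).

{M, S}

Variables eligible for adjustment (non-descendants of D, excluding D and Q): {B, K, M, S}.
Backdoor paths from D to Q:
  P1: D <- S -> M -> Q
  P2: D <- S -> Q
  P3: D <- M <- S -> Q
  P4: D <- M -> Q
  P5: D <- K <- B -> M <- S -> Q
  P6: D <- K <- B -> M -> Q
  P7: D <- K <- M <- S -> Q
  P8: D <- K <- M -> Q
The empty set is not sufficient: P1 (D <- S -> M -> Q) has no collider blocking it and no conditioned non-collider, so it is open.
Try {M, S}:
  P1: blocked at fork node S ∈ conditioning set.
  P2: blocked at fork node S ∈ conditioning set.
  P3: blocked at chain node M ∈ conditioning set.
  P4: blocked at fork node M ∈ conditioning set.
  P5: blocked at fork node S ∈ conditioning set.
  P6: blocked at chain node M ∈ conditioning set.
  P7: blocked at chain node M ∈ conditioning set.
  P8: blocked at fork node M ∈ conditioning set.
{M, S} contains no descendant of D and blocks every backdoor path.
Every element of {M, S} is needed (dropping M leaves P4 open; dropping S leaves P2 open), so no proper subset is valid.
Among all size-2 subsets of the eligible variables, only {M, S} blocks every backdoor path, so it is the unique smallest valid adjustment set.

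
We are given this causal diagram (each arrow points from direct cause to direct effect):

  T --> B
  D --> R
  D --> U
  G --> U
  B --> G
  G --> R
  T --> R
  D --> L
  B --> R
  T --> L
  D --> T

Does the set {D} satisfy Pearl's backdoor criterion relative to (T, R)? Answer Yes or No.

Backdoor paths from T to R (paths whose first edge points into T):
  P1: T <- D -> U <- G <- B -> R
  P2: T <- D -> U <- G -> R
  P3: T <- D -> R
Condition 1 (no descendant of T in the set): holds — descendants of T are {B, G, L, R, U}; none are in {D}.
Condition 2 (every backdoor path blocked by {D}):
  P1: blocked at fork node D ∈ conditioning set.
  P2: blocked at fork node D ∈ conditioning set.
  P3: blocked at fork node D ∈ conditioning set.
{D} satisfies the backdoor criterion.

Yes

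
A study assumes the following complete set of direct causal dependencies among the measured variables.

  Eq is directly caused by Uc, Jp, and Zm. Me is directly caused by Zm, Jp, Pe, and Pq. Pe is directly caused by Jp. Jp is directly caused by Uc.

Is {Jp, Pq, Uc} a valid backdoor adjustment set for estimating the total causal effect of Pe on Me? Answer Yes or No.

Yes

Backdoor paths from Pe to Me (paths whose first edge points into Pe):
  P1: Pe <- Jp <- Uc -> Eq <- Zm -> Me
  P2: Pe <- Jp -> Me
  P3: Pe <- Jp -> Eq <- Zm -> Me
Condition 1 (no descendant of Pe in the set): holds — descendants of Pe are {Me}; none are in {Jp, Pq, Uc}.
Condition 2 (every backdoor path blocked by {Jp, Pq, Uc}):
  P1: blocked at chain node Jp ∈ conditioning set.
  P2: blocked at fork node Jp ∈ conditioning set.
  P3: blocked at fork node Jp ∈ conditioning set.
{Jp, Pq, Uc} satisfies the backdoor criterion.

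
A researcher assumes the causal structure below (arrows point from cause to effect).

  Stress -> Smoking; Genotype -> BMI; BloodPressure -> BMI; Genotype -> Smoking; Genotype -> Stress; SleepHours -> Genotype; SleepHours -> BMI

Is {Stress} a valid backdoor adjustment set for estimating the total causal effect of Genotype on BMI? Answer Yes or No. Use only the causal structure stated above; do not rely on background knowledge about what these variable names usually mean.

Backdoor paths from Genotype to BMI (paths whose first edge points into Genotype):
  P1: Genotype <- SleepHours -> BMI
Condition 1 (no descendant of Genotype in the set): FAILS — Stress is a descendant of Genotype.
Condition 2 (every backdoor path blocked by {Stress}):
  P1: open — no interior node is in the conditioning set.
{Stress} does not satisfy the backdoor criterion.

No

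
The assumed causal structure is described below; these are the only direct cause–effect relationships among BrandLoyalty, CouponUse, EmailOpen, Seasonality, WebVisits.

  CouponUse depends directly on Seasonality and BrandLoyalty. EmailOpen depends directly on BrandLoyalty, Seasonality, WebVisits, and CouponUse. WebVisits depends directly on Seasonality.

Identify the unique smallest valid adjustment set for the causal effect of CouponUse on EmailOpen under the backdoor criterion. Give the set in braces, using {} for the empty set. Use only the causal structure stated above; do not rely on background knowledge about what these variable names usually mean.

Variables eligible for adjustment (non-descendants of CouponUse, excluding CouponUse and EmailOpen): {BrandLoyalty, Seasonality, WebVisits}.
Backdoor paths from CouponUse to EmailOpen:
  P1: CouponUse <- Seasonality -> WebVisits -> EmailOpen
  P2: CouponUse <- Seasonality -> EmailOpen
  P3: CouponUse <- BrandLoyalty -> EmailOpen
The empty set is not sufficient: P1 (CouponUse <- Seasonality -> WebVisits -> EmailOpen) has no collider blocking it and no conditioned non-collider, so it is open.
Try {BrandLoyalty, Seasonality}:
  P1: blocked at fork node Seasonality ∈ conditioning set.
  P2: blocked at fork node Seasonality ∈ conditioning set.
  P3: blocked at fork node BrandLoyalty ∈ conditioning set.
{BrandLoyalty, Seasonality} contains no descendant of CouponUse and blocks every backdoor path.
Every element of {BrandLoyalty, Seasonality} is needed (dropping BrandLoyalty leaves P3 open; dropping Seasonality leaves P1 open), so no proper subset is valid.
Among all size-2 subsets of the eligible variables, only {BrandLoyalty, Seasonality} blocks every backdoor path, so it is the unique smallest valid adjustment set.

{BrandLoyalty, Seasonality}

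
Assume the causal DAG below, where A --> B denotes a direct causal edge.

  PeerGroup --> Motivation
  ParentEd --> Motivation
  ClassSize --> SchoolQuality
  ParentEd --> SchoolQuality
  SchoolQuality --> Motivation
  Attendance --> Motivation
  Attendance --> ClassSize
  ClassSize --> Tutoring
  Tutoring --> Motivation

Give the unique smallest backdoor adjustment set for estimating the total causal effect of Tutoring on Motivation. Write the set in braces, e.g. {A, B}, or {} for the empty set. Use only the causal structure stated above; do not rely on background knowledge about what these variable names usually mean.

Variables eligible for adjustment (non-descendants of Tutoring, excluding Tutoring and Motivation): {Attendance, ClassSize, ParentEd, PeerGroup, SchoolQuality}.
Backdoor paths from Tutoring to Motivation:
  P1: Tutoring <- ClassSize <- Attendance -> Motivation
  P2: Tutoring <- ClassSize -> SchoolQuality <- ParentEd -> Motivation
  P3: Tutoring <- ClassSize -> SchoolQuality -> Motivation
The empty set is not sufficient: P1 (Tutoring <- ClassSize <- Attendance -> Motivation) has no collider blocking it and no conditioned non-collider, so it is open.
Try {ClassSize}:
  P1: blocked at chain node ClassSize ∈ conditioning set.
  P2: blocked at fork node ClassSize ∈ conditioning set.
  P3: blocked at fork node ClassSize ∈ conditioning set.
{ClassSize} contains no descendant of Tutoring and blocks every backdoor path.
No other singleton works — e.g. {ParentEd} leaves P1 open — so {ClassSize} is the unique smallest valid adjustment set.

{ClassSize}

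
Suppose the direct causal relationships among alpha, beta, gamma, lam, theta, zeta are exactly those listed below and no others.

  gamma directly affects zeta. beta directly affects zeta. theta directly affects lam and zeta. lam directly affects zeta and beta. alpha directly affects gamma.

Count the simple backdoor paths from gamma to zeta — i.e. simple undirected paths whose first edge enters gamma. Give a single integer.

A backdoor path from gamma to zeta is any simple undirected path whose first edge points into gamma (i.e. leaves gamma via a parent).
Parents of gamma: {alpha}.
No simple path from any parent of gamma reaches zeta without revisiting gamma, so there are no backdoor paths.

0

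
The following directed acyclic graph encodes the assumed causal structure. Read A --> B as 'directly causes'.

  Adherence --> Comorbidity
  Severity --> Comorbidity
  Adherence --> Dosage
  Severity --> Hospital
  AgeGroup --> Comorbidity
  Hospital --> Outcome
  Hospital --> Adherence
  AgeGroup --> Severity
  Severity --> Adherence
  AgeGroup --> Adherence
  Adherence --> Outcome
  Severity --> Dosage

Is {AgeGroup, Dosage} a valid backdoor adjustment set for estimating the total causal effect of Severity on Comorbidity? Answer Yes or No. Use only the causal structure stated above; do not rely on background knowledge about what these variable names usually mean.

No

Backdoor paths from Severity to Comorbidity (paths whose first edge points into Severity):
  P1: Severity <- AgeGroup -> Adherence -> Comorbidity
  P2: Severity <- AgeGroup -> Comorbidity
Condition 1 (no descendant of Severity in the set): FAILS — Dosage is a descendant of Severity.
Condition 2 (every backdoor path blocked by {AgeGroup, Dosage}):
  P1: blocked at fork node AgeGroup ∈ conditioning set.
  P2: blocked at fork node AgeGroup ∈ conditioning set.
{AgeGroup, Dosage} does not satisfy the backdoor criterion.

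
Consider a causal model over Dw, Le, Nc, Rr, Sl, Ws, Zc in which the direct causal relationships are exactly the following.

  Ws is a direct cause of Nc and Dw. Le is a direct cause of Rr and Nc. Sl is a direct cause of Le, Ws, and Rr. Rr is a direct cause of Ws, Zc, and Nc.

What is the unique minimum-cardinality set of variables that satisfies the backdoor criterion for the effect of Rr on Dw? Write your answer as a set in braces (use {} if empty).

Variables eligible for adjustment (non-descendants of Rr, excluding Rr and Dw): {Le, Sl}.
Backdoor paths from Rr to Dw:
  P1: Rr <- Sl -> Le -> Nc <- Ws -> Dw
  P2: Rr <- Sl -> Ws -> Dw
  P3: Rr <- Le <- Sl -> Ws -> Dw
  P4: Rr <- Le -> Nc <- Ws -> Dw
The empty set is not sufficient: P2 (Rr <- Sl -> Ws -> Dw) has no collider blocking it and no conditioned non-collider, so it is open.
Try {Sl}:
  P1: blocked at fork node Sl ∈ conditioning set.
  P2: blocked at fork node Sl ∈ conditioning set.
  P3: blocked at fork node Sl ∈ conditioning set.
  P4: blocked at collider Nc (neither it nor any descendant is in the conditioning set).
{Sl} contains no descendant of Rr and blocks every backdoor path.
No other singleton works — e.g. {Le} leaves P2 open — so {Sl} is the unique smallest valid adjustment set.

{Sl}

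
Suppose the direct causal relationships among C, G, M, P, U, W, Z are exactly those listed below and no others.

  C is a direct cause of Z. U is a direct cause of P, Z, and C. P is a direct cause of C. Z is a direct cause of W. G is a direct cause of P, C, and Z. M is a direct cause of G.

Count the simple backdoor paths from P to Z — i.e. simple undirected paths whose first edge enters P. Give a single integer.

A backdoor path from P to Z is any simple undirected path whose first edge points into P (i.e. leaves P via a parent).
Parents of P: {G, U}.
Enumerating:
  P1: P <- U -> C <- G -> Z
  P2: P <- U -> C -> Z
  P3: P <- U -> Z
  P4: P <- G -> C <- U -> Z
  P5: P <- G -> C -> Z
  P6: P <- G -> Z
That exhausts the simple backdoor paths. Count: 6.

6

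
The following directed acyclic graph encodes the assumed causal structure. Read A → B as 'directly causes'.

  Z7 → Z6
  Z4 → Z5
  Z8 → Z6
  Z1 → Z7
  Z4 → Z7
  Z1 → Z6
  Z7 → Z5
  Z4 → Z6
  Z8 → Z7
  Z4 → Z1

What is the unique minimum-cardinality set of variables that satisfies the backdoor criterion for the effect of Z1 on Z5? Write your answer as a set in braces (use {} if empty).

Variables eligible for adjustment (non-descendants of Z1, excluding Z1 and Z5): {Z4, Z8}.
Backdoor paths from Z1 to Z5:
  P1: Z1 <- Z4 -> Z7 -> Z5
  P2: Z1 <- Z4 -> Z6 <- Z8 -> Z7 -> Z5
  P3: Z1 <- Z4 -> Z6 <- Z7 -> Z5
  P4: Z1 <- Z4 -> Z5
The empty set is not sufficient: P1 (Z1 <- Z4 -> Z7 -> Z5) has no collider blocking it and no conditioned non-collider, so it is open.
Try {Z4}:
  P1: blocked at fork node Z4 ∈ conditioning set.
  P2: blocked at fork node Z4 ∈ conditioning set.
  P3: blocked at fork node Z4 ∈ conditioning set.
  P4: blocked at fork node Z4 ∈ conditioning set.
{Z4} contains no descendant of Z1 and blocks every backdoor path.
No other singleton works — e.g. {Z8} leaves P1 open — so {Z4} is the unique smallest valid adjustment set.

{Z4}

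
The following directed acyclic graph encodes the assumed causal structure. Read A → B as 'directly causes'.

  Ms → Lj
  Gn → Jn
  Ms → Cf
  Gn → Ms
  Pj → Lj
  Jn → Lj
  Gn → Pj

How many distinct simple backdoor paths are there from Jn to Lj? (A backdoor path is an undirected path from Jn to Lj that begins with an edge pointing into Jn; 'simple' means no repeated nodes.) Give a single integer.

2

A backdoor path from Jn to Lj is any simple undirected path whose first edge points into Jn (i.e. leaves Jn via a parent).
Parents of Jn: {Gn}.
Enumerating:
  P1: Jn <- Gn -> Pj -> Lj
  P2: Jn <- Gn -> Ms -> Lj
That exhausts the simple backdoor paths. Count: 2.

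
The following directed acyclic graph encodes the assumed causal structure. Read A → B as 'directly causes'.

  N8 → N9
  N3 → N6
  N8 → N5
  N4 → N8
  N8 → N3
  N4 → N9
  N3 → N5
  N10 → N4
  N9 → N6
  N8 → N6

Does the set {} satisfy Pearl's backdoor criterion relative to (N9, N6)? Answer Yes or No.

No

Backdoor paths from N9 to N6 (paths whose first edge points into N9):
  P1: N9 <- N4 -> N8 -> N3 -> N6
  P2: N9 <- N4 -> N8 -> N5 <- N3 -> N6
  P3: N9 <- N4 -> N8 -> N6
  P4: N9 <- N8 -> N3 -> N6
  P5: N9 <- N8 -> N5 <- N3 -> N6
  P6: N9 <- N8 -> N6
Condition 1 (no descendant of N9 in the set): holds — descendants of N9 are {N6}; none are in {}.
Condition 2 (every backdoor path blocked by {}):
  P1: open — no interior node is in the conditioning set.
  P2: blocked at collider N5 (neither it nor any descendant is in the conditioning set).
  P3: open — no interior node is in the conditioning set.
  P4: open — no interior node is in the conditioning set.
  P5: blocked at collider N5 (neither it nor any descendant is in the conditioning set).
  P6: open — no interior node is in the conditioning set.
{} does not satisfy the backdoor criterion.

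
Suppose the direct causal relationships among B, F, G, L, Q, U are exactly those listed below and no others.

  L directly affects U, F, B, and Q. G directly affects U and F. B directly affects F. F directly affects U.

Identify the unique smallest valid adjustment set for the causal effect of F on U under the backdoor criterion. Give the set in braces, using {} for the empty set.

Variables eligible for adjustment (non-descendants of F, excluding F and U): {B, G, L, Q}.
Backdoor paths from F to U:
  P1: F <- L -> U
  P2: F <- B <- L -> U
  P3: F <- G -> U
The empty set is not sufficient: P1 (F <- L -> U) has no collider blocking it and no conditioned non-collider, so it is open.
Try {G, L}:
  P1: blocked at fork node L ∈ conditioning set.
  P2: blocked at fork node L ∈ conditioning set.
  P3: blocked at fork node G ∈ conditioning set.
{G, L} contains no descendant of F and blocks every backdoor path.
Every element of {G, L} is needed (dropping G leaves P3 open; dropping L leaves P1 open), so no proper subset is valid.
Among all size-2 subsets of the eligible variables, only {G, L} blocks every backdoor path, so it is the unique smallest valid adjustment set.

{G, L}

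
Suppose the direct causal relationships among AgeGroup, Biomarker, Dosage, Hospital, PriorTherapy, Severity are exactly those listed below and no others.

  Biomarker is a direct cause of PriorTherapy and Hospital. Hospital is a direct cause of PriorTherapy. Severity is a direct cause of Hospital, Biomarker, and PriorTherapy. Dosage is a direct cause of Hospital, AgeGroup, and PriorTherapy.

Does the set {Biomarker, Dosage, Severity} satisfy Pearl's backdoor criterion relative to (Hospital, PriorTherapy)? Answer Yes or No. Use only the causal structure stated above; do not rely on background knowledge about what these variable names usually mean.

Yes

Backdoor paths from Hospital to PriorTherapy (paths whose first edge points into Hospital):
  P1: Hospital <- Dosage -> PriorTherapy
  P2: Hospital <- Severity -> Biomarker -> PriorTherapy
  P3: Hospital <- Severity -> PriorTherapy
  P4: Hospital <- Biomarker <- Severity -> PriorTherapy
  P5: Hospital <- Biomarker -> PriorTherapy
Condition 1 (no descendant of Hospital in the set): holds — descendants of Hospital are {PriorTherapy}; none are in {Biomarker, Dosage, Severity}.
Condition 2 (every backdoor path blocked by {Biomarker, Dosage, Severity}):
  P1: blocked at fork node Dosage ∈ conditioning set.
  P2: blocked at fork node Severity ∈ conditioning set.
  P3: blocked at fork node Severity ∈ conditioning set.
  P4: blocked at chain node Biomarker ∈ conditioning set.
  P5: blocked at fork node Biomarker ∈ conditioning set.
{Biomarker, Dosage, Severity} satisfies the backdoor criterion.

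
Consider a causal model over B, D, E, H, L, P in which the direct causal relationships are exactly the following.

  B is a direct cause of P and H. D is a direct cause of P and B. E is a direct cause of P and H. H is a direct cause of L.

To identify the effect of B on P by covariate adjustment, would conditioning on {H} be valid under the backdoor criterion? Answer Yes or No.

Backdoor paths from B to P (paths whose first edge points into B):
  P1: B <- D -> P
Condition 1 (no descendant of B in the set): FAILS — H is a descendant of B.
Condition 2 (every backdoor path blocked by {H}):
  P1: open — no interior node is in the conditioning set.
{H} does not satisfy the backdoor criterion.

No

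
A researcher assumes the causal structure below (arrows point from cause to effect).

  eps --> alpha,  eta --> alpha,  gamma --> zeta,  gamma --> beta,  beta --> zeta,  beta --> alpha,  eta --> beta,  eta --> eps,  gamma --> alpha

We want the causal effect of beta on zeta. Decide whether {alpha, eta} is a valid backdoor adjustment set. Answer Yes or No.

Backdoor paths from beta to zeta (paths whose first edge points into beta):
  P1: beta <- eta -> eps -> alpha <- gamma -> zeta
  P2: beta <- eta -> alpha <- gamma -> zeta
  P3: beta <- gamma -> zeta
Condition 1 (no descendant of beta in the set): FAILS — alpha is a descendant of beta.
Condition 2 (every backdoor path blocked by {alpha, eta}):
  P1: blocked at fork node eta ∈ conditioning set.
  P2: blocked at fork node eta ∈ conditioning set.
  P3: open — no interior node is in the conditioning set.
{alpha, eta} does not satisfy the backdoor criterion.

No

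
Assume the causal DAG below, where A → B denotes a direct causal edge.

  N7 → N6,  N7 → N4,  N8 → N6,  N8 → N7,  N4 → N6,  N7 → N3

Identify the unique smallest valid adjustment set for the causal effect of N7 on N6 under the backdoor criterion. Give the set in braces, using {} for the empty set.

Variables eligible for adjustment (non-descendants of N7, excluding N7 and N6): {N8}.
Backdoor paths from N7 to N6:
  P1: N7 <- N8 -> N6
The empty set is not sufficient: P1 (N7 <- N8 -> N6) has no collider blocking it and no conditioned non-collider, so it is open.
Try {N8}:
  P1: blocked at fork node N8 ∈ conditioning set.
{N8} contains no descendant of N7 and blocks every backdoor path.
{N8} is the unique smallest valid adjustment set.

{N8}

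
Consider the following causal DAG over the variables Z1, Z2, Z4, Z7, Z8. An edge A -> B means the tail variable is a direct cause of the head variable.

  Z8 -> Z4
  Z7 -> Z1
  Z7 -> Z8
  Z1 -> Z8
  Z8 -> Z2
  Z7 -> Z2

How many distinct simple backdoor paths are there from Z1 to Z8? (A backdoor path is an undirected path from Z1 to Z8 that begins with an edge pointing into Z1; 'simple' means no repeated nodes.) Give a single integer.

2

A backdoor path from Z1 to Z8 is any simple undirected path whose first edge points into Z1 (i.e. leaves Z1 via a parent).
Parents of Z1: {Z7}.
Enumerating:
  P1: Z1 <- Z7 -> Z8
  P2: Z1 <- Z7 -> Z2 <- Z8
That exhausts the simple backdoor paths. Count: 2.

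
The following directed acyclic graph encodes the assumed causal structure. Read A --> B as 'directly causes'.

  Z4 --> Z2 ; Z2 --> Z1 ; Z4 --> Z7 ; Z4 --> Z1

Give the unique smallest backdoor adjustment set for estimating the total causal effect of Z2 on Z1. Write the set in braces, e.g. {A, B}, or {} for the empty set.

Variables eligible for adjustment (non-descendants of Z2, excluding Z2 and Z1): {Z4, Z7}.
Backdoor paths from Z2 to Z1:
  P1: Z2 <- Z4 -> Z1
The empty set is not sufficient: P1 (Z2 <- Z4 -> Z1) has no collider blocking it and no conditioned non-collider, so it is open.
Try {Z4}:
  P1: blocked at fork node Z4 ∈ conditioning set.
{Z4} contains no descendant of Z2 and blocks every backdoor path.
No other singleton works — e.g. {Z7} leaves P1 open — so {Z4} is the unique smallest valid adjustment set.

{Z4}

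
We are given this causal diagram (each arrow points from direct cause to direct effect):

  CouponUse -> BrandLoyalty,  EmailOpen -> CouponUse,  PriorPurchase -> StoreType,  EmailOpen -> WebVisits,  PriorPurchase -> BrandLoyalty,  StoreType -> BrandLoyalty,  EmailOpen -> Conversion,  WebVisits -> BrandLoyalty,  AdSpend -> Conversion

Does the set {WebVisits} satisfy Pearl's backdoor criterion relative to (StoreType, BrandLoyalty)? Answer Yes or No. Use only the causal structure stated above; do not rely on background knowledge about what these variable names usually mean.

Backdoor paths from StoreType to BrandLoyalty (paths whose first edge points into StoreType):
  P1: StoreType <- PriorPurchase -> BrandLoyalty
Condition 1 (no descendant of StoreType in the set): holds — descendants of StoreType are {BrandLoyalty}; none are in {WebVisits}.
Condition 2 (every backdoor path blocked by {WebVisits}):
  P1: open — no interior node is in the conditioning set.
{WebVisits} does not satisfy the backdoor criterion.

No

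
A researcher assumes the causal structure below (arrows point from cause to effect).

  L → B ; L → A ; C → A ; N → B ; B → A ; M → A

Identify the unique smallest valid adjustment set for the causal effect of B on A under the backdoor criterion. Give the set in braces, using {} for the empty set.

{L}

Variables eligible for adjustment (non-descendants of B, excluding B and A): {C, L, M, N}.
Backdoor paths from B to A:
  P1: B <- L -> A
The empty set is not sufficient: P1 (B <- L -> A) has no collider blocking it and no conditioned non-collider, so it is open.
Try {L}:
  P1: blocked at fork node L ∈ conditioning set.
{L} contains no descendant of B and blocks every backdoor path.
No other singleton works — e.g. {N} leaves P1 open — so {L} is the unique smallest valid adjustment set.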